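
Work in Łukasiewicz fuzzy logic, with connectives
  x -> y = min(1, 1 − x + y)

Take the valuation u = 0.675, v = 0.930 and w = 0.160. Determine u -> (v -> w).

0.555

v -> w = min(1, 1 − 0.930 + 0.160) = min(1, 0.230) = 0.230
u -> (v -> w) = min(1, 1 − 0.675 + 0.230) = min(1, 0.555) = 0.555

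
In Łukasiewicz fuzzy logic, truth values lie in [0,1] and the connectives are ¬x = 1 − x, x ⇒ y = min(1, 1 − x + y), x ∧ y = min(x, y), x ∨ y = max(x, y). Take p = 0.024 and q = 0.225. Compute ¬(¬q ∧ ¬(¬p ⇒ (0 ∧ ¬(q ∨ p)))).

0.225

¬q = 1 − 0.225 = 0.775
¬p = 1 − 0.024 = 0.976
q ∨ p = max(0.225, 0.024) = 0.225
¬(q ∨ p) = 1 − 0.225 = 0.775
0 ∧ ¬(q ∨ p) = min(0.000, 0.775) = 0.000
¬p ⇒ (0 ∧ ¬(q ∨ p)) = min(1, 1 − 0.976 + 0.000) = min(1, 0.024) = 0.024
¬(¬p ⇒ (0 ∧ ¬(q ∨ p))) = 1 − 0.024 = 0.976
¬q ∧ ¬(¬p ⇒ (0 ∧ ¬(q ∨ p))) = min(0.775, 0.976) = 0.775
¬(¬q ∧ ¬(¬p ⇒ (0 ∧ ¬(q ∨ p)))) = 1 − 0.775 = 0.225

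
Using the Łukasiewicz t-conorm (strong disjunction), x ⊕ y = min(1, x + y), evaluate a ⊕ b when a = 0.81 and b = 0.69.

a ⊕ b = min(1, 0.81 + 0.69) = min(1, 1.50) = 1.00
For comparison, the Gödel t-conorm max(x, y) would give 0.81.

1.00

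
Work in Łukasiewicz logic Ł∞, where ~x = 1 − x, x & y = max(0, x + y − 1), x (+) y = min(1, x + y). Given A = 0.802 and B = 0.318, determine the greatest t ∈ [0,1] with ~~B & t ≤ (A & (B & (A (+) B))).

~B = 1 − 0.318 = 0.682
~~B = 1 − 0.682 = 0.318
So the left factor is ~~B = 0.318.
A (+) B = min(1, 0.802 + 0.318) = min(1, 1.120) = 1.000
B & (A (+) B) = max(0, 0.318 + 1.000 − 1) = max(0, 0.318) = 0.318
A & (B & (A (+) B)) = max(0, 0.802 + 0.318 − 1) = max(0, 0.120) = 0.120
So the right-hand bound is A & (B & (A (+) B)) = 0.120.
The residuum of the Łukasiewicz t-norm gives the supremum: min(1, 1 − 0.318 + 0.120).
1 − 0.318 + 0.120 = 0.802, so t = min(1, 0.802) = 0.802.
Check: 0.318 & 0.802 = max(0, 0.120) = 0.120 ≤ 0.120.

0.802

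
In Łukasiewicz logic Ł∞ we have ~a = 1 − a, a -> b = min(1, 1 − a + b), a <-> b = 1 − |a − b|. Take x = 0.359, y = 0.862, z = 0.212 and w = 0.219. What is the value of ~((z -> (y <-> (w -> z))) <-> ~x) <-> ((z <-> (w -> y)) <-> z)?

0.359

w -> z = min(1, 1 − 0.219 + 0.212) = min(1, 0.993) = 0.993
y <-> (w -> z) = 1 − |0.862 − 0.993| = 1 − 0.131 = 0.869
z -> (y <-> (w -> z)) = min(1, 1 − 0.212 + 0.869) = min(1, 1.657) = 1.000
~x = 1 − 0.359 = 0.641
(z -> (y <-> (w -> z))) <-> ~x = 1 − |1.000 − 0.641| = 1 − 0.359 = 0.641
~((z -> (y <-> (w -> z))) <-> ~x) = 1 − 0.641 = 0.359
w -> y = min(1, 1 − 0.219 + 0.862) = min(1, 1.643) = 1.000
z <-> (w -> y) = 1 − |0.212 − 1.000| = 1 − 0.788 = 0.212
(z <-> (w -> y)) <-> z = 1 − |0.212 − 0.212| = 1 − 0.000 = 1.000
~((z -> (y <-> (w -> z))) <-> ~x) <-> ((z <-> (w -> y)) <-> z) = 1 − |0.359 − 1.000| = 1 − 0.641 = 0.359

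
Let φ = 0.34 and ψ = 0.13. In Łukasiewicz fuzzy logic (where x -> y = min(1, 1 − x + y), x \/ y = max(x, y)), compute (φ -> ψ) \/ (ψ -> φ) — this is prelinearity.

1.00

φ -> ψ = min(1, 1 − 0.34 + 0.13) = min(1, 0.79) = 0.79
ψ -> φ = min(1, 1 − 0.13 + 0.34) = min(1, 1.21) = 1.00
(φ -> ψ) \/ (ψ -> φ) = max(0.79, 1.00) = 1.00
(As expected: a Ł∞-tautology — holds in every MV-chain.)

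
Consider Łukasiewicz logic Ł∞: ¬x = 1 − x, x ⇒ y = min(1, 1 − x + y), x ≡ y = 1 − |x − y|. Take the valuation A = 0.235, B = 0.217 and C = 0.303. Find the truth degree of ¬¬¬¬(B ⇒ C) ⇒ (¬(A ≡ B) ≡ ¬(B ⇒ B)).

B ⇒ C = min(1, 1 − 0.217 + 0.303) = min(1, 1.086) = 1.000
¬(B ⇒ C) = 1 − 1.000 = 0.000
¬¬(B ⇒ C) = 1 − 0.000 = 1.000
¬¬¬(B ⇒ C) = 1 − 1.000 = 0.000
¬¬¬¬(B ⇒ C) = 1 − 0.000 = 1.000
A ≡ B = 1 − |0.235 − 0.217| = 1 − 0.018 = 0.982
¬(A ≡ B) = 1 − 0.982 = 0.018
B ⇒ B = min(1, 1 − 0.217 + 0.217) = min(1, 1.000) = 1.000
¬(B ⇒ B) = 1 − 1.000 = 0.000
¬(A ≡ B) ≡ ¬(B ⇒ B) = 1 − |0.018 − 0.000| = 1 − 0.018 = 0.982
¬¬¬¬(B ⇒ C) ⇒ (¬(A ≡ B) ≡ ¬(B ⇒ B)) = min(1, 1 − 1.000 + 0.982) = min(1, 0.982) = 0.982

0.982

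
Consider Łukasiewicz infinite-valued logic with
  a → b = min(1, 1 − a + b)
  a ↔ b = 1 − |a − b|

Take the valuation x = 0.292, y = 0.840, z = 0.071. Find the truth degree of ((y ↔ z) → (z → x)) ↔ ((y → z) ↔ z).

y ↔ z = 1 − |0.840 − 0.071| = 1 − 0.769 = 0.231
z → x = min(1, 1 − 0.071 + 0.292) = min(1, 1.221) = 1.000
(y ↔ z) → (z → x) = min(1, 1 − 0.231 + 1.000) = min(1, 1.769) = 1.000
y → z = min(1, 1 − 0.840 + 0.071) = min(1, 0.231) = 0.231
(y → z) ↔ z = 1 − |0.231 − 0.071| = 1 − 0.160 = 0.840
((y ↔ z) → (z → x)) ↔ ((y → z) ↔ z) = 1 − |1.000 − 0.840| = 1 − 0.160 = 0.840

0.840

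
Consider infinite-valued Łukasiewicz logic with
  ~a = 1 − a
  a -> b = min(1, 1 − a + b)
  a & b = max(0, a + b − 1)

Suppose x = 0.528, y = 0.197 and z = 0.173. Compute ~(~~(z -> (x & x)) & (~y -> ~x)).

0.448

x & x = max(0, 0.528 + 0.528 − 1) = max(0, 0.056) = 0.056
z -> (x & x) = min(1, 1 − 0.173 + 0.056) = min(1, 0.883) = 0.883
~(z -> (x & x)) = 1 − 0.883 = 0.117
~~(z -> (x & x)) = 1 − 0.117 = 0.883
~y = 1 − 0.197 = 0.803
~x = 1 − 0.528 = 0.472
~y -> ~x = min(1, 1 − 0.803 + 0.472) = min(1, 0.669) = 0.669
~~(z -> (x & x)) & (~y -> ~x) = max(0, 0.883 + 0.669 − 1) = max(0, 0.552) = 0.552
~(~~(z -> (x & x)) & (~y -> ~x)) = 1 − 0.552 = 0.448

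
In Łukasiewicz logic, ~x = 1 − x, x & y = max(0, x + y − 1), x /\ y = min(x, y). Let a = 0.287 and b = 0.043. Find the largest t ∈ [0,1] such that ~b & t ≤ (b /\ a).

0.086

~b = 1 − 0.043 = 0.957
So the left factor is ~b = 0.957.
b /\ a = min(0.043, 0.287) = 0.043
So the right-hand bound is b /\ a = 0.043.
The residuum of the Łukasiewicz t-norm gives the supremum: min(1, 1 − 0.957 + 0.043).
1 − 0.957 + 0.043 = 0.086, so t = min(1, 0.086) = 0.086.
Check: 0.957 & 0.086 = max(0, 0.043) = 0.043 ≤ 0.043.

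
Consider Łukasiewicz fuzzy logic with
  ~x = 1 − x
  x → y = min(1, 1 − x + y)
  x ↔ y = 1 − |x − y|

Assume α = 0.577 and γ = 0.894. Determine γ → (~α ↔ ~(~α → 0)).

1.000

~α = 1 − 0.577 = 0.423
~α → 0 = min(1, 1 − 0.423 + 0.000) = min(1, 0.577) = 0.577
~(~α → 0) = 1 − 0.577 = 0.423
~α ↔ ~(~α → 0) = 1 − |0.423 − 0.423| = 1 − 0.000 = 1.000
γ → (~α ↔ ~(~α → 0)) = min(1, 1 − 0.894 + 1.000) = min(1, 1.106) = 1.000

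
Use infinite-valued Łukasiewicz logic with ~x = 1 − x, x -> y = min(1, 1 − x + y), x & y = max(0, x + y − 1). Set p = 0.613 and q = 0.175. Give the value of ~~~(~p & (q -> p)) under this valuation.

~p = 1 − 0.613 = 0.387
q -> p = min(1, 1 − 0.175 + 0.613) = min(1, 1.438) = 1.000
~p & (q -> p) = max(0, 0.387 + 1.000 − 1) = max(0, 0.387) = 0.387
~(~p & (q -> p)) = 1 − 0.387 = 0.613
~~(~p & (q -> p)) = 1 − 0.613 = 0.387
~~~(~p & (q -> p)) = 1 − 0.387 = 0.613

0.613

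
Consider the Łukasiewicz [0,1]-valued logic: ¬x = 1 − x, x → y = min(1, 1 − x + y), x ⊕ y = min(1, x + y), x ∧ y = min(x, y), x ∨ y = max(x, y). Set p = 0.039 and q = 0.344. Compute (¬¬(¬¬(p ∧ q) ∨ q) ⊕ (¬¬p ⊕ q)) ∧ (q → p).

0.695

p ∧ q = min(0.039, 0.344) = 0.039
¬(p ∧ q) = 1 − 0.039 = 0.961
¬¬(p ∧ q) = 1 − 0.961 = 0.039
¬¬(p ∧ q) ∨ q = max(0.039, 0.344) = 0.344
¬(¬¬(p ∧ q) ∨ q) = 1 − 0.344 = 0.656
¬¬(¬¬(p ∧ q) ∨ q) = 1 − 0.656 = 0.344
¬p = 1 − 0.039 = 0.961
¬¬p = 1 − 0.961 = 0.039
¬¬p ⊕ q = min(1, 0.039 + 0.344) = min(1, 0.383) = 0.383
¬¬(¬¬(p ∧ q) ∨ q) ⊕ (¬¬p ⊕ q) = min(1, 0.344 + 0.383) = min(1, 0.727) = 0.727
q → p = min(1, 1 − 0.344 + 0.039) = min(1, 0.695) = 0.695
(¬¬(¬¬(p ∧ q) ∨ q) ⊕ (¬¬p ⊕ q)) ∧ (q → p) = min(0.727, 0.695) = 0.695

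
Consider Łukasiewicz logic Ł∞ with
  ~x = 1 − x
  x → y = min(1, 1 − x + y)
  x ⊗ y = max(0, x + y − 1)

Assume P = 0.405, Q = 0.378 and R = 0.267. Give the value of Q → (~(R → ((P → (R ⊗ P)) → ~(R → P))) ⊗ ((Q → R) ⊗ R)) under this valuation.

0.622

R ⊗ P = max(0, 0.267 + 0.405 − 1) = max(0, -0.328) = 0.000
P → (R ⊗ P) = min(1, 1 − 0.405 + 0.000) = min(1, 0.595) = 0.595
R → P = min(1, 1 − 0.267 + 0.405) = min(1, 1.138) = 1.000
~(R → P) = 1 − 1.000 = 0.000
(P → (R ⊗ P)) → ~(R → P) = min(1, 1 − 0.595 + 0.000) = min(1, 0.405) = 0.405
R → ((P → (R ⊗ P)) → ~(R → P)) = min(1, 1 − 0.267 + 0.405) = min(1, 1.138) = 1.000
~(R → ((P → (R ⊗ P)) → ~(R → P))) = 1 − 1.000 = 0.000
Q → R = min(1, 1 − 0.378 + 0.267) = min(1, 0.889) = 0.889
(Q → R) ⊗ R = max(0, 0.889 + 0.267 − 1) = max(0, 0.156) = 0.156
~(R → ((P → (R ⊗ P)) → ~(R → P))) ⊗ ((Q → R) ⊗ R) = max(0, 0.000 + 0.156 − 1) = max(0, -0.844) = 0.000
Q → (~(R → ((P → (R ⊗ P)) → ~(R → P))) ⊗ ((Q → R) ⊗ R)) = min(1, 1 − 0.378 + 0.000) = min(1, 0.622) = 0.622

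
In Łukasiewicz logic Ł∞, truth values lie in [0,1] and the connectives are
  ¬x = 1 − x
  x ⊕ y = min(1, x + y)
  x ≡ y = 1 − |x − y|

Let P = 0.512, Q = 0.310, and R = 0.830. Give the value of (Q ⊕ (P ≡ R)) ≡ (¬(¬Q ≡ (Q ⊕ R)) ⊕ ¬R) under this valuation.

P ≡ R = 1 − |0.512 − 0.830| = 1 − 0.318 = 0.682
Q ⊕ (P ≡ R) = min(1, 0.310 + 0.682) = min(1, 0.992) = 0.992
¬Q = 1 − 0.310 = 0.690
Q ⊕ R = min(1, 0.310 + 0.830) = min(1, 1.140) = 1.000
¬Q ≡ (Q ⊕ R) = 1 − |0.690 − 1.000| = 1 − 0.310 = 0.690
¬(¬Q ≡ (Q ⊕ R)) = 1 − 0.690 = 0.310
¬R = 1 − 0.830 = 0.170
¬(¬Q ≡ (Q ⊕ R)) ⊕ ¬R = min(1, 0.310 + 0.170) = min(1, 0.480) = 0.480
(Q ⊕ (P ≡ R)) ≡ (¬(¬Q ≡ (Q ⊕ R)) ⊕ ¬R) = 1 − |0.992 − 0.480| = 1 − 0.512 = 0.488

0.488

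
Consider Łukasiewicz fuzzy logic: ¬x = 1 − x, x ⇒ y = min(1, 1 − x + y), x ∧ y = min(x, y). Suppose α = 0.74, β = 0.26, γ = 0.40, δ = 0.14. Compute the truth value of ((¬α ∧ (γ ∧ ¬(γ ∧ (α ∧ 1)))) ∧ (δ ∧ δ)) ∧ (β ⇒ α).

0.14

¬α = 1 − 0.74 = 0.26
α ∧ 1 = min(0.74, 1.00) = 0.74
γ ∧ (α ∧ 1) = min(0.40, 0.74) = 0.40
¬(γ ∧ (α ∧ 1)) = 1 − 0.40 = 0.60
γ ∧ ¬(γ ∧ (α ∧ 1)) = min(0.40, 0.60) = 0.40
¬α ∧ (γ ∧ ¬(γ ∧ (α ∧ 1))) = min(0.26, 0.40) = 0.26
δ ∧ δ = min(0.14, 0.14) = 0.14
(¬α ∧ (γ ∧ ¬(γ ∧ (α ∧ 1)))) ∧ (δ ∧ δ) = min(0.26, 0.14) = 0.14
β ⇒ α = min(1, 1 − 0.26 + 0.74) = min(1, 1.48) = 1.00
((¬α ∧ (γ ∧ ¬(γ ∧ (α ∧ 1)))) ∧ (δ ∧ δ)) ∧ (β ⇒ α) = min(0.14, 1.00) = 0.14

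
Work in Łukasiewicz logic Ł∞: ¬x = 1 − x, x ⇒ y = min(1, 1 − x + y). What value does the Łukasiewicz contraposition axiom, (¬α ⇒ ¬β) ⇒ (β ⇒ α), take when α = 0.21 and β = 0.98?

¬α = 1 − 0.21 = 0.79
¬β = 1 − 0.98 = 0.02
¬α ⇒ ¬β = min(1, 1 − 0.79 + 0.02) = min(1, 0.23) = 0.23
β ⇒ α = min(1, 1 − 0.98 + 0.21) = min(1, 0.23) = 0.23
(¬α ⇒ ¬β) ⇒ (β ⇒ α) = min(1, 1 − 0.23 + 0.23) = min(1, 1.00) = 1.00
(As expected: an axiom of Ł∞, always 1.)

1.00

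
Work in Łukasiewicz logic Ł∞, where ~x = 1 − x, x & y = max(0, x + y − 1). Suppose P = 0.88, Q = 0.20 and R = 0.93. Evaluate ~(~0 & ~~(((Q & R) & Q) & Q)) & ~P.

0.12

~0 = 1 − 0.00 = 1.00
Q & R = max(0, 0.20 + 0.93 − 1) = max(0, 0.13) = 0.13
(Q & R) & Q = max(0, 0.13 + 0.20 − 1) = max(0, -0.67) = 0.00
((Q & R) & Q) & Q = max(0, 0.00 + 0.20 − 1) = max(0, -0.80) = 0.00
~(((Q & R) & Q) & Q) = 1 − 0.00 = 1.00
~~(((Q & R) & Q) & Q) = 1 − 1.00 = 0.00
~0 & ~~(((Q & R) & Q) & Q) = max(0, 1.00 + 0.00 − 1) = max(0, 0.00) = 0.00
~(~0 & ~~(((Q & R) & Q) & Q)) = 1 − 0.00 = 1.00
~P = 1 − 0.88 = 0.12
~(~0 & ~~(((Q & R) & Q) & Q)) & ~P = max(0, 1.00 + 0.12 − 1) = max(0, 0.12) = 0.12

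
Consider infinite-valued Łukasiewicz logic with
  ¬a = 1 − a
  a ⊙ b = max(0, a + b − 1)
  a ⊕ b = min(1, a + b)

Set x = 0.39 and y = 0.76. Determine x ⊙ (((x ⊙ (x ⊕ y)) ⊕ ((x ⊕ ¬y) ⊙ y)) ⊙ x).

0.00

x ⊕ y = min(1, 0.39 + 0.76) = min(1, 1.15) = 1.00
x ⊙ (x ⊕ y) = max(0, 0.39 + 1.00 − 1) = max(0, 0.39) = 0.39
¬y = 1 − 0.76 = 0.24
x ⊕ ¬y = min(1, 0.39 + 0.24) = min(1, 0.63) = 0.63
(x ⊕ ¬y) ⊙ y = max(0, 0.63 + 0.76 − 1) = max(0, 0.39) = 0.39
(x ⊙ (x ⊕ y)) ⊕ ((x ⊕ ¬y) ⊙ y) = min(1, 0.39 + 0.39) = min(1, 0.78) = 0.78
((x ⊙ (x ⊕ y)) ⊕ ((x ⊕ ¬y) ⊙ y)) ⊙ x = max(0, 0.78 + 0.39 − 1) = max(0, 0.17) = 0.17
x ⊙ (((x ⊙ (x ⊕ y)) ⊕ ((x ⊕ ¬y) ⊙ y)) ⊙ x) = max(0, 0.39 + 0.17 − 1) = max(0, -0.44) = 0.00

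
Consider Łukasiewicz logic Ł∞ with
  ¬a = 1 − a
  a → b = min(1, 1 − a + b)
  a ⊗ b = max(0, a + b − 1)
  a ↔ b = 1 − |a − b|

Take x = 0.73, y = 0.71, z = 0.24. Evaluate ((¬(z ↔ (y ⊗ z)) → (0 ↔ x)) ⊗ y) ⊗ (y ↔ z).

y ⊗ z = max(0, 0.71 + 0.24 − 1) = max(0, -0.05) = 0.00
z ↔ (y ⊗ z) = 1 − |0.24 − 0.00| = 1 − 0.24 = 0.76
¬(z ↔ (y ⊗ z)) = 1 − 0.76 = 0.24
0 ↔ x = 1 − |0.00 − 0.73| = 1 − 0.73 = 0.27
¬(z ↔ (y ⊗ z)) → (0 ↔ x) = min(1, 1 − 0.24 + 0.27) = min(1, 1.03) = 1.00
(¬(z ↔ (y ⊗ z)) → (0 ↔ x)) ⊗ y = max(0, 1.00 + 0.71 − 1) = max(0, 0.71) = 0.71
y ↔ z = 1 − |0.71 − 0.24| = 1 − 0.47 = 0.53
((¬(z ↔ (y ⊗ z)) → (0 ↔ x)) ⊗ y) ⊗ (y ↔ z) = max(0, 0.71 + 0.53 − 1) = max(0, 0.24) = 0.24

0.24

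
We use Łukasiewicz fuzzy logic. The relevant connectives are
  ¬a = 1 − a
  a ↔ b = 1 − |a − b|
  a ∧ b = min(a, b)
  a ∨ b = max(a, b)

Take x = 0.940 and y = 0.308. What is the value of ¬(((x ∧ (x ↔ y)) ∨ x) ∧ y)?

x ↔ y = 1 − |0.940 − 0.308| = 1 − 0.632 = 0.368
x ∧ (x ↔ y) = min(0.940, 0.368) = 0.368
(x ∧ (x ↔ y)) ∨ x = max(0.368, 0.940) = 0.940
((x ∧ (x ↔ y)) ∨ x) ∧ y = min(0.940, 0.308) = 0.308
¬(((x ∧ (x ↔ y)) ∨ x) ∧ y) = 1 − 0.308 = 0.692

0.692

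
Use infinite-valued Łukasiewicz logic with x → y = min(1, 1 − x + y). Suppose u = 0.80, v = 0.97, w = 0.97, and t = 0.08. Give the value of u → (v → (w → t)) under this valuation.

0.34

w → t = min(1, 1 − 0.97 + 0.08) = min(1, 0.11) = 0.11
v → (w → t) = min(1, 1 − 0.97 + 0.11) = min(1, 0.14) = 0.14
u → (v → (w → t)) = min(1, 1 − 0.80 + 0.14) = min(1, 0.34) = 0.34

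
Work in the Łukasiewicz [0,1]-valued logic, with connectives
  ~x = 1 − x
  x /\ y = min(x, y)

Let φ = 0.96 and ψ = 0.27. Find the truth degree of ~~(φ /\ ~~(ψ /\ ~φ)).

~φ = 1 − 0.96 = 0.04
ψ /\ ~φ = min(0.27, 0.04) = 0.04
~(ψ /\ ~φ) = 1 − 0.04 = 0.96
~~(ψ /\ ~φ) = 1 − 0.96 = 0.04
φ /\ ~~(ψ /\ ~φ) = min(0.96, 0.04) = 0.04
~(φ /\ ~~(ψ /\ ~φ)) = 1 − 0.04 = 0.96
~~(φ /\ ~~(ψ /\ ~φ)) = 1 − 0.96 = 0.04

0.04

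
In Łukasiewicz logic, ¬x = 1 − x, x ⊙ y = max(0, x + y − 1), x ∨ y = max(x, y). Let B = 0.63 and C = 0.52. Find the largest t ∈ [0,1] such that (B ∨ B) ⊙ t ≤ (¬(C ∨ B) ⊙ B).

B ∨ B = max(0.63, 0.63) = 0.63
So the left factor is B ∨ B = 0.63.
C ∨ B = max(0.52, 0.63) = 0.63
¬(C ∨ B) = 1 − 0.63 = 0.37
¬(C ∨ B) ⊙ B = max(0, 0.37 + 0.63 − 1) = max(0, 0.00) = 0.00
So the right-hand bound is ¬(C ∨ B) ⊙ B = 0.00.
The residuum of the Łukasiewicz t-norm gives the supremum: min(1, 1 − 0.63 + 0.00).
1 − 0.63 + 0.00 = 0.37, so t = min(1, 0.37) = 0.37.
Check: 0.63 ⊙ 0.37 = max(0, 0.00) = 0.00 ≤ 0.00.

0.37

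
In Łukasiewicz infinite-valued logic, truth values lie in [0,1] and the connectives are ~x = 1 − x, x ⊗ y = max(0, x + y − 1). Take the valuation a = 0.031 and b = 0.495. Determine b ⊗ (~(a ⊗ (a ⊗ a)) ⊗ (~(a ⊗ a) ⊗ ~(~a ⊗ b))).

0.031

a ⊗ a = max(0, 0.031 + 0.031 − 1) = max(0, -0.938) = 0.000
a ⊗ (a ⊗ a) = max(0, 0.031 + 0.000 − 1) = max(0, -0.969) = 0.000
~(a ⊗ (a ⊗ a)) = 1 − 0.000 = 1.000
~(a ⊗ a) = 1 − 0.000 = 1.000
~a = 1 − 0.031 = 0.969
~a ⊗ b = max(0, 0.969 + 0.495 − 1) = max(0, 0.464) = 0.464
~(~a ⊗ b) = 1 − 0.464 = 0.536
~(a ⊗ a) ⊗ ~(~a ⊗ b) = max(0, 1.000 + 0.536 − 1) = max(0, 0.536) = 0.536
~(a ⊗ (a ⊗ a)) ⊗ (~(a ⊗ a) ⊗ ~(~a ⊗ b)) = max(0, 1.000 + 0.536 − 1) = max(0, 0.536) = 0.536
b ⊗ (~(a ⊗ (a ⊗ a)) ⊗ (~(a ⊗ a) ⊗ ~(~a ⊗ b))) = max(0, 0.495 + 0.536 − 1) = max(0, 0.031) = 0.031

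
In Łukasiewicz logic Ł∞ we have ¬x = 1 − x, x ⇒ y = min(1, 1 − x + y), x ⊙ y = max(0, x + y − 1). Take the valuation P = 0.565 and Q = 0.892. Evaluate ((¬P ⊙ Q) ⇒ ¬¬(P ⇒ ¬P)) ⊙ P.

¬P = 1 − 0.565 = 0.435
¬P ⊙ Q = max(0, 0.435 + 0.892 − 1) = max(0, 0.327) = 0.327
P ⇒ ¬P = min(1, 1 − 0.565 + 0.435) = min(1, 0.870) = 0.870
¬(P ⇒ ¬P) = 1 − 0.870 = 0.130
¬¬(P ⇒ ¬P) = 1 − 0.130 = 0.870
(¬P ⊙ Q) ⇒ ¬¬(P ⇒ ¬P) = min(1, 1 − 0.327 + 0.870) = min(1, 1.543) = 1.000
((¬P ⊙ Q) ⇒ ¬¬(P ⇒ ¬P)) ⊙ P = max(0, 1.000 + 0.565 − 1) = max(0, 0.565) = 0.565

0.565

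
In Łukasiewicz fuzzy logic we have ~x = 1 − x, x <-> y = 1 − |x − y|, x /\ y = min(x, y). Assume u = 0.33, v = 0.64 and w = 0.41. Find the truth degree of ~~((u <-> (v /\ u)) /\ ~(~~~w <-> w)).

v /\ u = min(0.64, 0.33) = 0.33
u <-> (v /\ u) = 1 − |0.33 − 0.33| = 1 − 0.00 = 1.00
~w = 1 − 0.41 = 0.59
~~w = 1 − 0.59 = 0.41
~~~w = 1 − 0.41 = 0.59
~~~w <-> w = 1 − |0.59 − 0.41| = 1 − 0.18 = 0.82
~(~~~w <-> w) = 1 − 0.82 = 0.18
(u <-> (v /\ u)) /\ ~(~~~w <-> w) = min(1.00, 0.18) = 0.18
~((u <-> (v /\ u)) /\ ~(~~~w <-> w)) = 1 − 0.18 = 0.82
~~((u <-> (v /\ u)) /\ ~(~~~w <-> w)) = 1 − 0.82 = 0.18

0.18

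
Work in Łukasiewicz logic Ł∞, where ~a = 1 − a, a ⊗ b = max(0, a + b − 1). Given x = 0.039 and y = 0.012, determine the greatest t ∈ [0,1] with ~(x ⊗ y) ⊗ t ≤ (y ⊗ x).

x ⊗ y = max(0, 0.039 + 0.012 − 1) = max(0, -0.949) = 0.000
~(x ⊗ y) = 1 − 0.000 = 1.000
So the left factor is ~(x ⊗ y) = 1.000.
y ⊗ x = max(0, 0.012 + 0.039 − 1) = max(0, -0.949) = 0.000
So the right-hand bound is y ⊗ x = 0.000.
The residuum of the Łukasiewicz t-norm gives the supremum: min(1, 1 − 1.000 + 0.000).
1 − 1.000 + 0.000 = 0.000, so t = min(1, 0.000) = 0.000.
Check: 1.000 ⊗ 0.000 = max(0, 0.000) = 0.000 ≤ 0.000.

0.000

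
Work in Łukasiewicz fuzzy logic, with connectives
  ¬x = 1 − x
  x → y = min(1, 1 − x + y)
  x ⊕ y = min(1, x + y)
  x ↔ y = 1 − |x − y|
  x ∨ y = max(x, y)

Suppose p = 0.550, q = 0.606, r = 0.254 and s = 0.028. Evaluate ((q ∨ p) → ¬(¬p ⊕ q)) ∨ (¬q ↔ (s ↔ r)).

0.620

q ∨ p = max(0.606, 0.550) = 0.606
¬p = 1 − 0.550 = 0.450
¬p ⊕ q = min(1, 0.450 + 0.606) = min(1, 1.056) = 1.000
¬(¬p ⊕ q) = 1 − 1.000 = 0.000
(q ∨ p) → ¬(¬p ⊕ q) = min(1, 1 − 0.606 + 0.000) = min(1, 0.394) = 0.394
¬q = 1 − 0.606 = 0.394
s ↔ r = 1 − |0.028 − 0.254| = 1 − 0.226 = 0.774
¬q ↔ (s ↔ r) = 1 − |0.394 − 0.774| = 1 − 0.380 = 0.620
((q ∨ p) → ¬(¬p ⊕ q)) ∨ (¬q ↔ (s ↔ r)) = max(0.394, 0.620) = 0.620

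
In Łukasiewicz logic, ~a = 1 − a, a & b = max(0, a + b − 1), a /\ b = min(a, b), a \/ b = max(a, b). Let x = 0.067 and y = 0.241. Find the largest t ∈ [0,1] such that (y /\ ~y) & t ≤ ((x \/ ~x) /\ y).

~y = 1 − 0.241 = 0.759
y /\ ~y = min(0.241, 0.759) = 0.241
So the left factor is y /\ ~y = 0.241.
~x = 1 − 0.067 = 0.933
x \/ ~x = max(0.067, 0.933) = 0.933
(x \/ ~x) /\ y = min(0.933, 0.241) = 0.241
So the right-hand bound is (x \/ ~x) /\ y = 0.241.
The residuum of the Łukasiewicz t-norm gives the supremum: min(1, 1 − 0.241 + 0.241).
1 − 0.241 + 0.241 = 1.000, so t = min(1, 1.000) = 1.000.
Check: 0.241 & 1.000 = max(0, 0.241) = 0.241 ≤ 0.241.

1.000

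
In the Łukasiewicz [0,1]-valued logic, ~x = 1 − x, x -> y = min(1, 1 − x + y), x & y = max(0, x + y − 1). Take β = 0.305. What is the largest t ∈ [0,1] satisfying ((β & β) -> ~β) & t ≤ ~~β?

β & β = max(0, 0.305 + 0.305 − 1) = max(0, -0.390) = 0.000
~β = 1 − 0.305 = 0.695
(β & β) -> ~β = min(1, 1 − 0.000 + 0.695) = min(1, 1.695) = 1.000
So the left factor is (β & β) -> ~β = 1.000.
~~β = 1 − 0.695 = 0.305
So the right-hand bound is ~~β = 0.305.
The residuum of the Łukasiewicz t-norm gives the supremum: min(1, 1 − 1.000 + 0.305).
1 − 1.000 + 0.305 = 0.305, so t = min(1, 0.305) = 0.305.
Check: 1.000 & 0.305 = max(0, 0.305) = 0.305 ≤ 0.305.

0.305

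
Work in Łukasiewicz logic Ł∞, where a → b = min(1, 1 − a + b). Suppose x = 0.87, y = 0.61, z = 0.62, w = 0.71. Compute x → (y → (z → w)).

1.00

z → w = min(1, 1 − 0.62 + 0.71) = min(1, 1.09) = 1.00
y → (z → w) = min(1, 1 − 0.61 + 1.00) = min(1, 1.39) = 1.00
x → (y → (z → w)) = min(1, 1 − 0.87 + 1.00) = min(1, 1.13) = 1.00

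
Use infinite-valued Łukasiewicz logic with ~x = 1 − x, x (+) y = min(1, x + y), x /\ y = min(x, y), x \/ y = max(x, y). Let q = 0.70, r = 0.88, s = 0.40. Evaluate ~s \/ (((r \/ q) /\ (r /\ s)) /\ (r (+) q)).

0.60

~s = 1 − 0.40 = 0.60
r \/ q = max(0.88, 0.70) = 0.88
r /\ s = min(0.88, 0.40) = 0.40
(r \/ q) /\ (r /\ s) = min(0.88, 0.40) = 0.40
r (+) q = min(1, 0.88 + 0.70) = min(1, 1.58) = 1.00
((r \/ q) /\ (r /\ s)) /\ (r (+) q) = min(0.40, 1.00) = 0.40
~s \/ (((r \/ q) /\ (r /\ s)) /\ (r (+) q)) = max(0.60, 0.40) = 0.60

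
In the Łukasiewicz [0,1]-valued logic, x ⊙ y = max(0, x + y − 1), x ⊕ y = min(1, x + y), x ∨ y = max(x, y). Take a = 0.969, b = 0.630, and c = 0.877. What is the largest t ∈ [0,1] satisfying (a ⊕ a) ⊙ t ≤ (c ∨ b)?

0.877

a ⊕ a = min(1, 0.969 + 0.969) = min(1, 1.938) = 1.000
So the left factor is a ⊕ a = 1.000.
c ∨ b = max(0.877, 0.630) = 0.877
So the right-hand bound is c ∨ b = 0.877.
The residuum of the Łukasiewicz t-norm gives the supremum: min(1, 1 − 1.000 + 0.877).
1 − 1.000 + 0.877 = 0.877, so t = min(1, 0.877) = 0.877.
Check: 1.000 ⊙ 0.877 = max(0, 0.877) = 0.877 ≤ 0.877.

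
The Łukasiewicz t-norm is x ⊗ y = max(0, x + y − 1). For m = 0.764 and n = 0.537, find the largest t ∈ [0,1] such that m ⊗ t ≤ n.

0.773

The residuum of the Łukasiewicz t-norm gives the supremum: min(1, 1 − 0.764 + 0.537).
1 − 0.764 + 0.537 = 0.773, so t = min(1, 0.773) = 0.773.
Check: 0.764 ⊗ 0.773 = max(0, 0.537) = 0.537 ≤ 0.537.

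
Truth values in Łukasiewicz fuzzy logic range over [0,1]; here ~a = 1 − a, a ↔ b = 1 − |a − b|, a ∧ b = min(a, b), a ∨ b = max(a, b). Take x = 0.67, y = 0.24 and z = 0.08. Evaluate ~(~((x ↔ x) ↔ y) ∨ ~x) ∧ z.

0.08

x ↔ x = 1 − |0.67 − 0.67| = 1 − 0.00 = 1.00
(x ↔ x) ↔ y = 1 − |1.00 − 0.24| = 1 − 0.76 = 0.24
~((x ↔ x) ↔ y) = 1 − 0.24 = 0.76
~x = 1 − 0.67 = 0.33
~((x ↔ x) ↔ y) ∨ ~x = max(0.76, 0.33) = 0.76
~(~((x ↔ x) ↔ y) ∨ ~x) = 1 − 0.76 = 0.24
~(~((x ↔ x) ↔ y) ∨ ~x) ∧ z = min(0.24, 0.08) = 0.08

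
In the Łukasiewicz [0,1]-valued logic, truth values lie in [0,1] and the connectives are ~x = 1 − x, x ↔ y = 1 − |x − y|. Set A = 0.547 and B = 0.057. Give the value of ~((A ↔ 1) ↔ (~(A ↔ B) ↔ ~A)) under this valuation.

0.416

A ↔ 1 = 1 − |0.547 − 1.000| = 1 − 0.453 = 0.547
A ↔ B = 1 − |0.547 − 0.057| = 1 − 0.490 = 0.510
~(A ↔ B) = 1 − 0.510 = 0.490
~A = 1 − 0.547 = 0.453
~(A ↔ B) ↔ ~A = 1 − |0.490 − 0.453| = 1 − 0.037 = 0.963
(A ↔ 1) ↔ (~(A ↔ B) ↔ ~A) = 1 − |0.547 − 0.963| = 1 − 0.416 = 0.584
~((A ↔ 1) ↔ (~(A ↔ B) ↔ ~A)) = 1 − 0.584 = 0.416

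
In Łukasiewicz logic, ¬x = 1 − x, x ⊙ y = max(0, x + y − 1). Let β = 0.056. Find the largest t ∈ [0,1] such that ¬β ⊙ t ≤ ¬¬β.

0.112

¬β = 1 − 0.056 = 0.944
So the left factor is ¬β = 0.944.
¬¬β = 1 − 0.944 = 0.056
So the right-hand bound is ¬¬β = 0.056.
The residuum of the Łukasiewicz t-norm gives the supremum: min(1, 1 − 0.944 + 0.056).
1 − 0.944 + 0.056 = 0.112, so t = min(1, 0.112) = 0.112.
Check: 0.944 ⊙ 0.112 = max(0, 0.056) = 0.056 ≤ 0.056.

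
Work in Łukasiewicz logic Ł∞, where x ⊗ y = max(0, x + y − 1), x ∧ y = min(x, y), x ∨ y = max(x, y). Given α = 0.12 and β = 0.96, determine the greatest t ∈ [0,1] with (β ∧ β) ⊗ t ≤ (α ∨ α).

0.16

β ∧ β = min(0.96, 0.96) = 0.96
So the left factor is β ∧ β = 0.96.
α ∨ α = max(0.12, 0.12) = 0.12
So the right-hand bound is α ∨ α = 0.12.
The residuum of the Łukasiewicz t-norm gives the supremum: min(1, 1 − 0.96 + 0.12).
1 − 0.96 + 0.12 = 0.16, so t = min(1, 0.16) = 0.16.
Check: 0.96 ⊗ 0.16 = max(0, 0.12) = 0.12 ≤ 0.12.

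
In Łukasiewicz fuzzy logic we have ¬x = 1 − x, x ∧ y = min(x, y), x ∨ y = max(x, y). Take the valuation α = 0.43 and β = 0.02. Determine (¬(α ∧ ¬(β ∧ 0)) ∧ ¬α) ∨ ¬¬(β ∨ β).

0.57

β ∧ 0 = min(0.02, 0.00) = 0.00
¬(β ∧ 0) = 1 − 0.00 = 1.00
α ∧ ¬(β ∧ 0) = min(0.43, 1.00) = 0.43
¬(α ∧ ¬(β ∧ 0)) = 1 − 0.43 = 0.57
¬α = 1 − 0.43 = 0.57
¬(α ∧ ¬(β ∧ 0)) ∧ ¬α = min(0.57, 0.57) = 0.57
β ∨ β = max(0.02, 0.02) = 0.02
¬(β ∨ β) = 1 − 0.02 = 0.98
¬¬(β ∨ β) = 1 − 0.98 = 0.02
(¬(α ∧ ¬(β ∧ 0)) ∧ ¬α) ∨ ¬¬(β ∨ β) = max(0.57, 0.02) = 0.57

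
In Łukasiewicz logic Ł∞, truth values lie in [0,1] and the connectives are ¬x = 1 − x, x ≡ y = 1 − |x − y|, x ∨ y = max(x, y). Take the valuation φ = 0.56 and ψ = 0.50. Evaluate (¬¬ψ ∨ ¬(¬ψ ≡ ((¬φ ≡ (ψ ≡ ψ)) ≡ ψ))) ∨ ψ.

0.50

¬ψ = 1 − 0.50 = 0.50
¬¬ψ = 1 − 0.50 = 0.50
¬φ = 1 − 0.56 = 0.44
ψ ≡ ψ = 1 − |0.50 − 0.50| = 1 − 0.00 = 1.00
¬φ ≡ (ψ ≡ ψ) = 1 − |0.44 − 1.00| = 1 − 0.56 = 0.44
(¬φ ≡ (ψ ≡ ψ)) ≡ ψ = 1 − |0.44 − 0.50| = 1 − 0.06 = 0.94
¬ψ ≡ ((¬φ ≡ (ψ ≡ ψ)) ≡ ψ) = 1 − |0.50 − 0.94| = 1 − 0.44 = 0.56
¬(¬ψ ≡ ((¬φ ≡ (ψ ≡ ψ)) ≡ ψ)) = 1 − 0.56 = 0.44
¬¬ψ ∨ ¬(¬ψ ≡ ((¬φ ≡ (ψ ≡ ψ)) ≡ ψ)) = max(0.50, 0.44) = 0.50
(¬¬ψ ∨ ¬(¬ψ ≡ ((¬φ ≡ (ψ ≡ ψ)) ≡ ψ))) ∨ ψ = max(0.50, 0.50) = 0.50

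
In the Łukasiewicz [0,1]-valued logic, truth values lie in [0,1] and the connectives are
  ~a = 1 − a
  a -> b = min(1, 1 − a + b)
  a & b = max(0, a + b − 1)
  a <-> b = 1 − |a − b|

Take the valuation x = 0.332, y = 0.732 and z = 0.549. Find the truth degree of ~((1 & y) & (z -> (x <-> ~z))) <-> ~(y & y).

0.732

1 & y = max(0, 1.000 + 0.732 − 1) = max(0, 0.732) = 0.732
~z = 1 − 0.549 = 0.451
x <-> ~z = 1 − |0.332 − 0.451| = 1 − 0.119 = 0.881
z -> (x <-> ~z) = min(1, 1 − 0.549 + 0.881) = min(1, 1.332) = 1.000
(1 & y) & (z -> (x <-> ~z)) = max(0, 0.732 + 1.000 − 1) = max(0, 0.732) = 0.732
~((1 & y) & (z -> (x <-> ~z))) = 1 − 0.732 = 0.268
y & y = max(0, 0.732 + 0.732 − 1) = max(0, 0.464) = 0.464
~(y & y) = 1 − 0.464 = 0.536
~((1 & y) & (z -> (x <-> ~z))) <-> ~(y & y) = 1 − |0.268 − 0.536| = 1 − 0.268 = 0.732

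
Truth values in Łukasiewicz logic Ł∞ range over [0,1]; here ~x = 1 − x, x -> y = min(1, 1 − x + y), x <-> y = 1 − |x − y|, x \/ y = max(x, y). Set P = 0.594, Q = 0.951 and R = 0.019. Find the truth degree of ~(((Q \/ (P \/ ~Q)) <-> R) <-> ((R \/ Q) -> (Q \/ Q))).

~Q = 1 − 0.951 = 0.049
P \/ ~Q = max(0.594, 0.049) = 0.594
Q \/ (P \/ ~Q) = max(0.951, 0.594) = 0.951
(Q \/ (P \/ ~Q)) <-> R = 1 − |0.951 − 0.019| = 1 − 0.932 = 0.068
R \/ Q = max(0.019, 0.951) = 0.951
Q \/ Q = max(0.951, 0.951) = 0.951
(R \/ Q) -> (Q \/ Q) = min(1, 1 − 0.951 + 0.951) = min(1, 1.000) = 1.000
((Q \/ (P \/ ~Q)) <-> R) <-> ((R \/ Q) -> (Q \/ Q)) = 1 − |0.068 − 1.000| = 1 − 0.932 = 0.068
~(((Q \/ (P \/ ~Q)) <-> R) <-> ((R \/ Q) -> (Q \/ Q))) = 1 − 0.068 = 0.932

0.932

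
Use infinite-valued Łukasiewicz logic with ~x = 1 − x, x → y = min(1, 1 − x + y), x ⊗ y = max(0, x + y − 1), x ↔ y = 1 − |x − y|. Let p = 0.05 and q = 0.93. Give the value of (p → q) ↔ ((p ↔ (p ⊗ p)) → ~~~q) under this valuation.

0.12

p → q = min(1, 1 − 0.05 + 0.93) = min(1, 1.88) = 1.00
p ⊗ p = max(0, 0.05 + 0.05 − 1) = max(0, -0.90) = 0.00
p ↔ (p ⊗ p) = 1 − |0.05 − 0.00| = 1 − 0.05 = 0.95
~q = 1 − 0.93 = 0.07
~~q = 1 − 0.07 = 0.93
~~~q = 1 − 0.93 = 0.07
(p ↔ (p ⊗ p)) → ~~~q = min(1, 1 − 0.95 + 0.07) = min(1, 0.12) = 0.12
(p → q) ↔ ((p ↔ (p ⊗ p)) → ~~~q) = 1 − |1.00 − 0.12| = 1 − 0.88 = 0.12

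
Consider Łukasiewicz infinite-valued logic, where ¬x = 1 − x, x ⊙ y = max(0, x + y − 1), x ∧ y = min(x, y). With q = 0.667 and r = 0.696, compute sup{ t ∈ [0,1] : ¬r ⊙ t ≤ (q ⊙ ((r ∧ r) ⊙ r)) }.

0.755

¬r = 1 − 0.696 = 0.304
So the left factor is ¬r = 0.304.
r ∧ r = min(0.696, 0.696) = 0.696
(r ∧ r) ⊙ r = max(0, 0.696 + 0.696 − 1) = max(0, 0.392) = 0.392
q ⊙ ((r ∧ r) ⊙ r) = max(0, 0.667 + 0.392 − 1) = max(0, 0.059) = 0.059
So the right-hand bound is q ⊙ ((r ∧ r) ⊙ r) = 0.059.
The residuum of the Łukasiewicz t-norm gives the supremum: min(1, 1 − 0.304 + 0.059).
1 − 0.304 + 0.059 = 0.755, so t = min(1, 0.755) = 0.755.
Check: 0.304 ⊙ 0.755 = max(0, 0.059) = 0.059 ≤ 0.059.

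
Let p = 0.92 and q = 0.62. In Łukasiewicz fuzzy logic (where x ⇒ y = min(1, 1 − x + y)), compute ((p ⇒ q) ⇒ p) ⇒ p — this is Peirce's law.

0.92

p ⇒ q = min(1, 1 − 0.92 + 0.62) = min(1, 0.70) = 0.70
(p ⇒ q) ⇒ p = min(1, 1 − 0.70 + 0.92) = min(1, 1.22) = 1.00
((p ⇒ q) ⇒ p) ⇒ p = min(1, 1 − 1.00 + 0.92) = min(1, 0.92) = 0.92
(The value 0.92 < 1 shows this instance is not satisfied; not a Ł∞-tautology in general.)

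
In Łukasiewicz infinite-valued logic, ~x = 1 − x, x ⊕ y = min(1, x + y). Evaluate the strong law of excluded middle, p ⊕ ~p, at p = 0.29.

1.00

~p = 1 − 0.29 = 0.71
p ⊕ ~p = min(1, 0.29 + 0.71) = min(1, 1.00) = 1.00
(As expected: always 1 in Ł∞ since a ⊕ (1−a) = 1.)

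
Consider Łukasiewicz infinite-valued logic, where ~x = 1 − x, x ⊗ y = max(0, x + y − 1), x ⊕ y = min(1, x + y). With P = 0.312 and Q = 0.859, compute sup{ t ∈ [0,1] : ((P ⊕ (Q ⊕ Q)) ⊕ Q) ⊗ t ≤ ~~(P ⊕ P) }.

Q ⊕ Q = min(1, 0.859 + 0.859) = min(1, 1.718) = 1.000
P ⊕ (Q ⊕ Q) = min(1, 0.312 + 1.000) = min(1, 1.312) = 1.000
(P ⊕ (Q ⊕ Q)) ⊕ Q = min(1, 1.000 + 0.859) = min(1, 1.859) = 1.000
So the left factor is (P ⊕ (Q ⊕ Q)) ⊕ Q = 1.000.
P ⊕ P = min(1, 0.312 + 0.312) = min(1, 0.624) = 0.624
~(P ⊕ P) = 1 − 0.624 = 0.376
~~(P ⊕ P) = 1 − 0.376 = 0.624
So the right-hand bound is ~~(P ⊕ P) = 0.624.
The residuum of the Łukasiewicz t-norm gives the supremum: min(1, 1 − 1.000 + 0.624).
1 − 1.000 + 0.624 = 0.624, so t = min(1, 0.624) = 0.624.
Check: 1.000 ⊗ 0.624 = max(0, 0.624) = 0.624 ≤ 0.624.

0.624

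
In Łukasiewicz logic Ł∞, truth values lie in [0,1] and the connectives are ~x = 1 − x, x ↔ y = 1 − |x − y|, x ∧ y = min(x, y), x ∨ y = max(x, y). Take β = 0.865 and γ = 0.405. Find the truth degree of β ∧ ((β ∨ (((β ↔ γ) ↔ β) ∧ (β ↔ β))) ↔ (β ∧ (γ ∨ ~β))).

β ↔ γ = 1 − |0.865 − 0.405| = 1 − 0.460 = 0.540
(β ↔ γ) ↔ β = 1 − |0.540 − 0.865| = 1 − 0.325 = 0.675
β ↔ β = 1 − |0.865 − 0.865| = 1 − 0.000 = 1.000
((β ↔ γ) ↔ β) ∧ (β ↔ β) = min(0.675, 1.000) = 0.675
β ∨ (((β ↔ γ) ↔ β) ∧ (β ↔ β)) = max(0.865, 0.675) = 0.865
~β = 1 − 0.865 = 0.135
γ ∨ ~β = max(0.405, 0.135) = 0.405
β ∧ (γ ∨ ~β) = min(0.865, 0.405) = 0.405
(β ∨ (((β ↔ γ) ↔ β) ∧ (β ↔ β))) ↔ (β ∧ (γ ∨ ~β)) = 1 − |0.865 − 0.405| = 1 − 0.460 = 0.540
β ∧ ((β ∨ (((β ↔ γ) ↔ β) ∧ (β ↔ β))) ↔ (β ∧ (γ ∨ ~β))) = min(0.865, 0.540) = 0.540

0.540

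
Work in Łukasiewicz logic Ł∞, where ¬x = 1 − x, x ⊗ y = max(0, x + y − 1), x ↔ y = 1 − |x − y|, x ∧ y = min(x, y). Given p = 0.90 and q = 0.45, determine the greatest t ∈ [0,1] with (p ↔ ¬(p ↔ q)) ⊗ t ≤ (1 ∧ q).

0.90

p ↔ q = 1 − |0.90 − 0.45| = 1 − 0.45 = 0.55
¬(p ↔ q) = 1 − 0.55 = 0.45
p ↔ ¬(p ↔ q) = 1 − |0.90 − 0.45| = 1 − 0.45 = 0.55
So the left factor is p ↔ ¬(p ↔ q) = 0.55.
1 ∧ q = min(1.00, 0.45) = 0.45
So the right-hand bound is 1 ∧ q = 0.45.
The residuum of the Łukasiewicz t-norm gives the supremum: min(1, 1 − 0.55 + 0.45).
1 − 0.55 + 0.45 = 0.90, so t = min(1, 0.90) = 0.90.
Check: 0.55 ⊗ 0.90 = max(0, 0.45) = 0.45 ≤ 0.45.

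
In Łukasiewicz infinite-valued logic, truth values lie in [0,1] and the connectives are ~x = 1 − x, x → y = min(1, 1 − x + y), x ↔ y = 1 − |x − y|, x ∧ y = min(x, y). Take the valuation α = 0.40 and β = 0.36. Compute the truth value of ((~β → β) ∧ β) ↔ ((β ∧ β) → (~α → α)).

~β = 1 − 0.36 = 0.64
~β → β = min(1, 1 − 0.64 + 0.36) = min(1, 0.72) = 0.72
(~β → β) ∧ β = min(0.72, 0.36) = 0.36
β ∧ β = min(0.36, 0.36) = 0.36
~α = 1 − 0.40 = 0.60
~α → α = min(1, 1 − 0.60 + 0.40) = min(1, 0.80) = 0.80
(β ∧ β) → (~α → α) = min(1, 1 − 0.36 + 0.80) = min(1, 1.44) = 1.00
((~β → β) ∧ β) ↔ ((β ∧ β) → (~α → α)) = 1 − |0.36 − 1.00| = 1 − 0.64 = 0.36

0.36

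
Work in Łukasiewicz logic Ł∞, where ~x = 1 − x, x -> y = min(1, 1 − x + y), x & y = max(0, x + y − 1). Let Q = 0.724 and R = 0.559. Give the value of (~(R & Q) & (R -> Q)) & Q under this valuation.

0.441

R & Q = max(0, 0.559 + 0.724 − 1) = max(0, 0.283) = 0.283
~(R & Q) = 1 − 0.283 = 0.717
R -> Q = min(1, 1 − 0.559 + 0.724) = min(1, 1.165) = 1.000
~(R & Q) & (R -> Q) = max(0, 0.717 + 1.000 − 1) = max(0, 0.717) = 0.717
(~(R & Q) & (R -> Q)) & Q = max(0, 0.717 + 0.724 − 1) = max(0, 0.441) = 0.441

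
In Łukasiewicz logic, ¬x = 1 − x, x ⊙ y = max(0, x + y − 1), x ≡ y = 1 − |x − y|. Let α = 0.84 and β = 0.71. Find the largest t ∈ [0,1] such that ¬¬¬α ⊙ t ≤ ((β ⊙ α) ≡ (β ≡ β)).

1.00

¬α = 1 − 0.84 = 0.16
¬¬α = 1 − 0.16 = 0.84
¬¬¬α = 1 − 0.84 = 0.16
So the left factor is ¬¬¬α = 0.16.
β ⊙ α = max(0, 0.71 + 0.84 − 1) = max(0, 0.55) = 0.55
β ≡ β = 1 − |0.71 − 0.71| = 1 − 0.00 = 1.00
(β ⊙ α) ≡ (β ≡ β) = 1 − |0.55 − 1.00| = 1 − 0.45 = 0.55
So the right-hand bound is (β ⊙ α) ≡ (β ≡ β) = 0.55.
The residuum of the Łukasiewicz t-norm gives the supremum: min(1, 1 − 0.16 + 0.55).
1 − 0.16 + 0.55 = 1.39, so t = min(1, 1.39) = 1.00.
Check: 0.16 ⊙ 1.00 = max(0, 0.16) = 0.16 ≤ 0.55.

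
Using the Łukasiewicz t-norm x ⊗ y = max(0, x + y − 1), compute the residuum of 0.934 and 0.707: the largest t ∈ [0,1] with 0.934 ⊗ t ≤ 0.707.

The residuum of the Łukasiewicz t-norm gives the supremum: min(1, 1 − 0.934 + 0.707).
1 − 0.934 + 0.707 = 0.773, so t = min(1, 0.773) = 0.773.
Check: 0.934 ⊗ 0.773 = max(0, 0.707) = 0.707 ≤ 0.707.

0.773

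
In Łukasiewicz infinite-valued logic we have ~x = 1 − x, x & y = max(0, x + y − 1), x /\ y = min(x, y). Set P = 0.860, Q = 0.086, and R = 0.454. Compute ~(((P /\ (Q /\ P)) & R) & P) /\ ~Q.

Q /\ P = min(0.086, 0.860) = 0.086
P /\ (Q /\ P) = min(0.860, 0.086) = 0.086
(P /\ (Q /\ P)) & R = max(0, 0.086 + 0.454 − 1) = max(0, -0.460) = 0.000
((P /\ (Q /\ P)) & R) & P = max(0, 0.000 + 0.860 − 1) = max(0, -0.140) = 0.000
~(((P /\ (Q /\ P)) & R) & P) = 1 − 0.000 = 1.000
~Q = 1 − 0.086 = 0.914
~(((P /\ (Q /\ P)) & R) & P) /\ ~Q = min(1.000, 0.914) = 0.914

0.914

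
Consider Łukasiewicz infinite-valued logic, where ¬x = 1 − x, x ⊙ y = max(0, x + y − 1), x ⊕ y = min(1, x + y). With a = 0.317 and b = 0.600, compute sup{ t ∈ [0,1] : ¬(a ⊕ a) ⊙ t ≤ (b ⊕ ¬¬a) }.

1.000

a ⊕ a = min(1, 0.317 + 0.317) = min(1, 0.634) = 0.634
¬(a ⊕ a) = 1 − 0.634 = 0.366
So the left factor is ¬(a ⊕ a) = 0.366.
¬a = 1 − 0.317 = 0.683
¬¬a = 1 − 0.683 = 0.317
b ⊕ ¬¬a = min(1, 0.600 + 0.317) = min(1, 0.917) = 0.917
So the right-hand bound is b ⊕ ¬¬a = 0.917.
The residuum of the Łukasiewicz t-norm gives the supremum: min(1, 1 − 0.366 + 0.917).
1 − 0.366 + 0.917 = 1.551, so t = min(1, 1.551) = 1.000.
Check: 0.366 ⊙ 1.000 = max(0, 0.366) = 0.366 ≤ 0.917.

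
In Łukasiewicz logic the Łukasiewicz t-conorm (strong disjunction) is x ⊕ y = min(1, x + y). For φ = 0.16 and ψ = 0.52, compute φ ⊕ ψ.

0.68

φ ⊕ ψ = min(1, 0.16 + 0.52) = min(1, 0.68) = 0.68
For comparison, the Gödel t-conorm max(x, y) would give 0.52.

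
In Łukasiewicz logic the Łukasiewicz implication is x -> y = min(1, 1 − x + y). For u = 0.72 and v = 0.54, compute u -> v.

u -> v = min(1, 1 − 0.72 + 0.54) = min(1, 0.82) = 0.82
For comparison, the Gödel implication (1 if x ≤ y else y) would give 0.54.

0.82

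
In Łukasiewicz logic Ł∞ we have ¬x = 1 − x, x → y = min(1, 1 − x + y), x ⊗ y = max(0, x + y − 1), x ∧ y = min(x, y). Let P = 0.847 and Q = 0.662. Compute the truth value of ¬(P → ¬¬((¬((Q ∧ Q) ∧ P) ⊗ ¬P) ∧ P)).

0.847

Q ∧ Q = min(0.662, 0.662) = 0.662
(Q ∧ Q) ∧ P = min(0.662, 0.847) = 0.662
¬((Q ∧ Q) ∧ P) = 1 − 0.662 = 0.338
¬P = 1 − 0.847 = 0.153
¬((Q ∧ Q) ∧ P) ⊗ ¬P = max(0, 0.338 + 0.153 − 1) = max(0, -0.509) = 0.000
(¬((Q ∧ Q) ∧ P) ⊗ ¬P) ∧ P = min(0.000, 0.847) = 0.000
¬((¬((Q ∧ Q) ∧ P) ⊗ ¬P) ∧ P) = 1 − 0.000 = 1.000
¬¬((¬((Q ∧ Q) ∧ P) ⊗ ¬P) ∧ P) = 1 − 1.000 = 0.000
P → ¬¬((¬((Q ∧ Q) ∧ P) ⊗ ¬P) ∧ P) = min(1, 1 − 0.847 + 0.000) = min(1, 0.153) = 0.153
¬(P → ¬¬((¬((Q ∧ Q) ∧ P) ⊗ ¬P) ∧ P)) = 1 − 0.153 = 0.847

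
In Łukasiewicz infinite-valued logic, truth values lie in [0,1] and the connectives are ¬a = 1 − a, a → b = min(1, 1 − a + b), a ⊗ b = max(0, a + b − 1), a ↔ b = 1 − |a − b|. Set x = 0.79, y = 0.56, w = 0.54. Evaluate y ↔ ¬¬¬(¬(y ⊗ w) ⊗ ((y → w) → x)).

y ⊗ w = max(0, 0.56 + 0.54 − 1) = max(0, 0.10) = 0.10
¬(y ⊗ w) = 1 − 0.10 = 0.90
y → w = min(1, 1 − 0.56 + 0.54) = min(1, 0.98) = 0.98
(y → w) → x = min(1, 1 − 0.98 + 0.79) = min(1, 0.81) = 0.81
¬(y ⊗ w) ⊗ ((y → w) → x) = max(0, 0.90 + 0.81 − 1) = max(0, 0.71) = 0.71
¬(¬(y ⊗ w) ⊗ ((y → w) → x)) = 1 − 0.71 = 0.29
¬¬(¬(y ⊗ w) ⊗ ((y → w) → x)) = 1 − 0.29 = 0.71
¬¬¬(¬(y ⊗ w) ⊗ ((y → w) → x)) = 1 − 0.71 = 0.29
y ↔ ¬¬¬(¬(y ⊗ w) ⊗ ((y → w) → x)) = 1 − |0.56 − 0.29| = 1 − 0.27 = 0.73

0.73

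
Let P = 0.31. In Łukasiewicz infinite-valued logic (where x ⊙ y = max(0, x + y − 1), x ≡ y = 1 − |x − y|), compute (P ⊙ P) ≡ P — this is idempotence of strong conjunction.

P ⊙ P = max(0, 0.31 + 0.31 − 1) = max(0, -0.38) = 0.00
(P ⊙ P) ≡ P = 1 − |0.00 − 0.31| = 1 − 0.31 = 0.69
(The value 0.69 < 1 shows this instance is not satisfied; fails in Ł∞ since a ⊗ a = max(0, 2a−1) ≠ a in general.)

0.69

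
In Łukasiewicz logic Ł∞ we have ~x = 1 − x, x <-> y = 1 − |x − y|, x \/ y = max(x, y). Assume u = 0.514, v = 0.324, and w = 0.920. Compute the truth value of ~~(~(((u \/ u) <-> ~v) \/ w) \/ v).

0.324

u \/ u = max(0.514, 0.514) = 0.514
~v = 1 − 0.324 = 0.676
(u \/ u) <-> ~v = 1 − |0.514 − 0.676| = 1 − 0.162 = 0.838
((u \/ u) <-> ~v) \/ w = max(0.838, 0.920) = 0.920
~(((u \/ u) <-> ~v) \/ w) = 1 − 0.920 = 0.080
~(((u \/ u) <-> ~v) \/ w) \/ v = max(0.080, 0.324) = 0.324
~(~(((u \/ u) <-> ~v) \/ w) \/ v) = 1 − 0.324 = 0.676
~~(~(((u \/ u) <-> ~v) \/ w) \/ v) = 1 − 0.676 = 0.324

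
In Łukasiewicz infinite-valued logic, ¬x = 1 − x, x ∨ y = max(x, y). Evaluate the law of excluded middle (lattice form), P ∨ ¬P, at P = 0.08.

¬P = 1 − 0.08 = 0.92
P ∨ ¬P = max(0.08, 0.92) = 0.92
(The value 0.92 < 1 shows this instance is not satisfied; not a Ł∞-tautology — its value is max(a, 1−a).)

0.92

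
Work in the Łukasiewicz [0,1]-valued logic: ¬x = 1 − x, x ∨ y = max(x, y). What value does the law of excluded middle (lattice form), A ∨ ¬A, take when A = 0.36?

0.64

¬A = 1 − 0.36 = 0.64
A ∨ ¬A = max(0.36, 0.64) = 0.64
(The value 0.64 < 1 shows this instance is not satisfied; not a Ł∞-tautology — its value is max(a, 1−a).)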